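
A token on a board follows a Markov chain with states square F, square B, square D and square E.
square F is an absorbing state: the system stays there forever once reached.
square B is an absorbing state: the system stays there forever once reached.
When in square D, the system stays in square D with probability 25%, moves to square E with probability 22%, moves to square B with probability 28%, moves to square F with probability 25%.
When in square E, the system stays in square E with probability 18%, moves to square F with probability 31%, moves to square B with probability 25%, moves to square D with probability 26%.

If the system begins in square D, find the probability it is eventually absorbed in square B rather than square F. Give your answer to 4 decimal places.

0.5102

Let h(s) be the probability of absorption at square B starting from transient state s. Then h(square B) = 1 and h(square F) = 0. By first-step analysis:
h(square D) = 0.25·0 + 0.28·1 + 0.25·h(square D) + 0.22·h(square E)
h(square E) = 0.31·0 + 0.25·1 + 0.26·h(square D) + 0.18·h(square E)
Solving: h(square D) = 0.5102, h(square E) = 0.4667.
Starting from square D, the probability is 0.5102.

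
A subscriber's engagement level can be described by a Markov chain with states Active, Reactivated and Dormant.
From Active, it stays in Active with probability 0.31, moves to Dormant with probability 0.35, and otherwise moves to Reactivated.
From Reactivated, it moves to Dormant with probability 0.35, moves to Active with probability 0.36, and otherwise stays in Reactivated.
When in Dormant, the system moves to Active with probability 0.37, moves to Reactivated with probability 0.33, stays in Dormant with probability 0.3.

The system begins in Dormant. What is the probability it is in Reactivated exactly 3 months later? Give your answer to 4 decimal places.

Propagate the distribution vector 3 months from Dormant.
After 0 months: (0.0000, 0.0000, 1.0000)
After 1 month: (0.3700, 0.3300, 0.3000)
After 2 months: (0.3445, 0.3205, 0.3350)
After 3 months: (0.3461, 0.3206, 0.3333)
P(in Reactivated after 3 months) = 0.3206

0.3206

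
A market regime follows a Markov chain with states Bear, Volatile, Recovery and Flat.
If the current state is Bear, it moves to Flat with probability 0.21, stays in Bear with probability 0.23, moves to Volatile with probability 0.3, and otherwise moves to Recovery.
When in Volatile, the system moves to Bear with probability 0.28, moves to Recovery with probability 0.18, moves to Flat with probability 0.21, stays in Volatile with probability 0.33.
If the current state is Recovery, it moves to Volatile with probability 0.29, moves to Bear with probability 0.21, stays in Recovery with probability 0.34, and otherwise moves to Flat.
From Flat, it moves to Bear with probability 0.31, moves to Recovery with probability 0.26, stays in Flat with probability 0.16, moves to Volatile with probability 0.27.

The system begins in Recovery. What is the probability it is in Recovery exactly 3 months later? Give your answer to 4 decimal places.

0.2571

Propagate the distribution vector 3 months from Recovery.
After 0 months: (0.0000, 0.0000, 1.0000, 0.0000)
After 1 month: (0.2100, 0.2900, 0.3400, 0.1600)
After 2 months: (0.2505, 0.3005, 0.2640, 0.1850)
After 3 months: (0.2545, 0.3008, 0.2571, 0.1876)
P(in Recovery after 3 months) = 0.2571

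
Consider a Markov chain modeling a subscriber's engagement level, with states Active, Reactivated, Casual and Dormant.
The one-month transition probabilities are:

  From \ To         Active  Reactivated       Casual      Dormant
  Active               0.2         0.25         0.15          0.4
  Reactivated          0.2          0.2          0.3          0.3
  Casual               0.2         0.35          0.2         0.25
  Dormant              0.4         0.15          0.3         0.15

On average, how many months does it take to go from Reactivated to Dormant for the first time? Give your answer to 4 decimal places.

Let t(s) be the expected number of months to first reach Dormant from state s, with t(Dormant) = 0. Conditioning on the first month:
t(Active) = 1 + 0.2·t(Active) + 0.25·t(Reactivated) + 0.15·t(Casual)
t(Reactivated) = 1 + 0.2·t(Active) + 0.2·t(Reactivated) + 0.3·t(Casual)
t(Casual) = 1 + 0.2·t(Active) + 0.35·t(Reactivated) + 0.2·t(Casual)
Solving: t(Active) = 2.9025, t(Reactivated) = 3.2496, t(Casual) = 3.3973.
Expected months from Reactivated to Dormant: 3.2496.

3.2496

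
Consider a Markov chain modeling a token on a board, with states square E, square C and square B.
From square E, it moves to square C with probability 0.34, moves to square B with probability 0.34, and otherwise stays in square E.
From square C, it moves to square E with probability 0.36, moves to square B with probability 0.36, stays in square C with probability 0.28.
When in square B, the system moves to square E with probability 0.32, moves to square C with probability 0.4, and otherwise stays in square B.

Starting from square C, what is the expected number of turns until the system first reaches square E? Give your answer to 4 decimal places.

2.8846

Let t(s) be the expected number of turns to first reach square E from state s, with t(square E) = 0. Conditioning on the first turn:
t(square C) = 1 + 0.28·t(square C) + 0.36·t(square B)
t(square B) = 1 + 0.4·t(square C) + 0.28·t(square B)
Solving: t(square C) = 2.8846, t(square B) = 2.9915.
Expected turns from square C to square E: 2.8846.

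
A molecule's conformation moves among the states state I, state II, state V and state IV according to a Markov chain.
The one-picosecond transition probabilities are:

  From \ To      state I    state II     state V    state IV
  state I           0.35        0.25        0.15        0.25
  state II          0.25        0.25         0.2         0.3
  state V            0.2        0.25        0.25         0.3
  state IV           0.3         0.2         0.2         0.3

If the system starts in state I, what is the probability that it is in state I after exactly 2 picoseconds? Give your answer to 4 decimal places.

Propagate the distribution vector 2 picoseconds from state I.
After 0 picoseconds: (1.0000, 0.0000, 0.0000, 0.0000)
After 1 picosecond: (0.3500, 0.2500, 0.1500, 0.2500)
After 2 picoseconds: (0.2900, 0.2375, 0.1900, 0.2825)
P(in state I after 2 picoseconds) = 0.2900

0.2900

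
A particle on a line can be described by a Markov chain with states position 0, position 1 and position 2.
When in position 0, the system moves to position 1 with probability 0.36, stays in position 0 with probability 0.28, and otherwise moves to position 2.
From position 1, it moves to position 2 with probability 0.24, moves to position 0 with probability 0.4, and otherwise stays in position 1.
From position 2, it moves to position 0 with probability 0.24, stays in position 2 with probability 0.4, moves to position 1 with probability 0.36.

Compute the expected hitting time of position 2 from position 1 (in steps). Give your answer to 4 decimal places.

3.5354

Let t(s) be the expected number of steps to first reach position 2 from state s, with t(position 2) = 0. Conditioning on the first step:
t(position 0) = 1 + 0.28·t(position 0) + 0.36·t(position 1)
t(position 1) = 1 + 0.4·t(position 0) + 0.36·t(position 1)
Solving: t(position 0) = 3.1566, t(position 1) = 3.5354.
Expected steps from position 1 to position 2: 3.5354.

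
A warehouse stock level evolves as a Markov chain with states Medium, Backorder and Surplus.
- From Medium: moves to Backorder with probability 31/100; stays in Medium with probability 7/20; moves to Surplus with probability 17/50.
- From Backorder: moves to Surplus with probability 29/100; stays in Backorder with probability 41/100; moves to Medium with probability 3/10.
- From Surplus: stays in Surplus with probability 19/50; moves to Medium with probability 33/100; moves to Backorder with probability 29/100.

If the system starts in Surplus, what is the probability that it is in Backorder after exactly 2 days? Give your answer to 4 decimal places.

Sum over the intermediate state after 1 day:
P = P(Surplus→Medium)·P(Medium→Backorder) + P(Surplus→Backorder)·P(Backorder→Backorder) + P(Surplus→Surplus)·P(Surplus→Backorder)
  = 0.33×0.31 + 0.29×0.41 + 0.38×0.29
  = 0.1023 + 0.1189 + 0.1102 = 0.3314

0.3314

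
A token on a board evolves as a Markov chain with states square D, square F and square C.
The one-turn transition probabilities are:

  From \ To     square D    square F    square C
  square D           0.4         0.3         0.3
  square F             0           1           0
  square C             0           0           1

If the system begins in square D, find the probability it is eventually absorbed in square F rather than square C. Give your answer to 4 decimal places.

0.5000

Let h(s) be the probability of absorption at square F starting from transient state s. Then h(square F) = 1 and h(square C) = 0. By first-step analysis:
h(square D) = 0.4·h(square D) + 0.3·1 + 0.3·0
Solving: h(square D) = 0.5000.
Starting from square D, the probability is 0.5000.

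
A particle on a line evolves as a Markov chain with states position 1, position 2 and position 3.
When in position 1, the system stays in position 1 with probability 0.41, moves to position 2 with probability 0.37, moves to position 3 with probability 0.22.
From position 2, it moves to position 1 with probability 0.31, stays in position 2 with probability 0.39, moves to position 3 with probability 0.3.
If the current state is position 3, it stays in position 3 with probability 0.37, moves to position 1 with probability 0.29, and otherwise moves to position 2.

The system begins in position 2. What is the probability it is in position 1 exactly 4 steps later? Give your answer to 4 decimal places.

0.3379

Propagate the distribution vector 4 steps from position 2.
After 0 steps: (0.0000, 1.0000, 0.0000)
After 1 step: (0.3100, 0.3900, 0.3000)
After 2 steps: (0.3350, 0.3688, 0.2962)
After 3 steps: (0.3376, 0.3685, 0.2939)
After 4 steps: (0.3379, 0.3686, 0.2936)
P(in position 1 after 4 steps) = 0.3379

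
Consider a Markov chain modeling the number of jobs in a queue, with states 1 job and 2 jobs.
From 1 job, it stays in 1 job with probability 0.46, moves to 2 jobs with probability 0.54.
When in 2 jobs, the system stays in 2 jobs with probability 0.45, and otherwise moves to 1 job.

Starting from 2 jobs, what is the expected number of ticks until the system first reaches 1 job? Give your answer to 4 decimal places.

1.8182

Let t(s) be the expected number of ticks to first reach 1 job from state s, with t(1 job) = 0. Conditioning on the first tick:
t(2 jobs) = 1 + 0.45·t(2 jobs)
Solving: t(2 jobs) = 1.8182.
Expected ticks from 2 jobs to 1 job: 1.8182.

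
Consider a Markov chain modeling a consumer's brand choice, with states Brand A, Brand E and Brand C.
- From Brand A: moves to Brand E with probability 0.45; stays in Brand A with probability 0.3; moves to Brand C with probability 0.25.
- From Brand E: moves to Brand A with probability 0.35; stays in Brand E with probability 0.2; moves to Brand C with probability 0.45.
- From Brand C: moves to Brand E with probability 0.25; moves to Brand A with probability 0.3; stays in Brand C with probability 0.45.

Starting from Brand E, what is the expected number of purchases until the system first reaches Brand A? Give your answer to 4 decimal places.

3.0534

Let t(s) be the expected number of purchases to first reach Brand A from state s, with t(Brand A) = 0. Conditioning on the first purchase:
t(Brand E) = 1 + 0.2·t(Brand E) + 0.45·t(Brand C)
t(Brand C) = 1 + 0.25·t(Brand E) + 0.45·t(Brand C)
Solving: t(Brand E) = 3.0534, t(Brand C) = 3.2061.
Expected purchases from Brand E to Brand A: 3.0534.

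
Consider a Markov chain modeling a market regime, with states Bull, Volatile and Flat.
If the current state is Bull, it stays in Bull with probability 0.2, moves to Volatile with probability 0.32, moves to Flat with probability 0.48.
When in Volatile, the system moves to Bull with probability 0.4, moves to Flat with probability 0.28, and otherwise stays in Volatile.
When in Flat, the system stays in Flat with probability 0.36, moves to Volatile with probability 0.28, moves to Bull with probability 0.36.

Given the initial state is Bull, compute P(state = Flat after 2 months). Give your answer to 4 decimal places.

Sum over the intermediate state after 1 month:
P = P(Bull→Bull)·P(Bull→Flat) + P(Bull→Volatile)·P(Volatile→Flat) + P(Bull→Flat)·P(Flat→Flat)
  = 0.2×0.48 + 0.32×0.28 + 0.48×0.36
  = 0.0960 + 0.0896 + 0.1728 = 0.3584

0.3584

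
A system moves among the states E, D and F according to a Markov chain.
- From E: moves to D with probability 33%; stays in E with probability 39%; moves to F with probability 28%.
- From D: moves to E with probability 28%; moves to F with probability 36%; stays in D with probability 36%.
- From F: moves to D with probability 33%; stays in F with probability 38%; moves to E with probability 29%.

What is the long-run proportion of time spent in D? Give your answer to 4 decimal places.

0.3402

Let the stationary distribution be π with π = πP and π_1 + π_2 + π_3 = 1.
π_1 = 0.39·π_1 + 0.28·π_2 + 0.29·π_3
π_2 = 0.33·π_1 + 0.36·π_2 + 0.33·π_3
Solving with the normalization constraint gives π = (0.3184, 0.3402, 0.3414).
So the stationary probability of D is 0.3402.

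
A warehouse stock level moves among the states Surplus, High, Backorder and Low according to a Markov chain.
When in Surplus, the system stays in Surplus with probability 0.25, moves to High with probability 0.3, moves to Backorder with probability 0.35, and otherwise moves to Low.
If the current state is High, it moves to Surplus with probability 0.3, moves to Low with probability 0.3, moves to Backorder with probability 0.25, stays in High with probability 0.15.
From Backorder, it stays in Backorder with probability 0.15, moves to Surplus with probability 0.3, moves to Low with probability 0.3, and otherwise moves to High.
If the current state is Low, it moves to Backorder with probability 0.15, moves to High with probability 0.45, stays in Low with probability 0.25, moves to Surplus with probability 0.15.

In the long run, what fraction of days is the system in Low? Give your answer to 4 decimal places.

0.2378

Let the stationary distribution be π with π = πP and π_1 + π_2 + π_3 + π_4 = 1.
π_1 = 0.25·π_1 + 0.3·π_2 + 0.3·π_3 + 0.15·π_4
π_2 = 0.3·π_1 + 0.15·π_2 + 0.25·π_3 + 0.45·π_4
π_3 = 0.35·π_1 + 0.25·π_2 + 0.15·π_3 + 0.15·π_4
Solving with the normalization constraint gives π = (0.2517, 0.2819, 0.2285, 0.2378).
So the stationary probability of Low is 0.2378.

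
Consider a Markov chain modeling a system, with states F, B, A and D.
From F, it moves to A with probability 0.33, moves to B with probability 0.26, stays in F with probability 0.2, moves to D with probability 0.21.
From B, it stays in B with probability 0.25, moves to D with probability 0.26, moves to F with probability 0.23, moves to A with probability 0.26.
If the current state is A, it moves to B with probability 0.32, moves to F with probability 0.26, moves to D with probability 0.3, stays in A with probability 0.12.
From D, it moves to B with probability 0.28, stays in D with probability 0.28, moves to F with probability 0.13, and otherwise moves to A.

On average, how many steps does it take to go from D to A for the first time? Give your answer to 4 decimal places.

3.3339

Let t(s) be the expected number of steps to first reach A from state s, with t(A) = 0. Conditioning on the first step:
t(F) = 1 + 0.2·t(F) + 0.26·t(B) + 0.21·t(D)
t(B) = 1 + 0.23·t(F) + 0.25·t(B) + 0.26·t(D)
t(D) = 1 + 0.13·t(F) + 0.28·t(B) + 0.28·t(D)
Solving: t(F) = 3.2589, t(B) = 3.4885, t(D) = 3.3339.
Expected steps from D to A: 3.3339.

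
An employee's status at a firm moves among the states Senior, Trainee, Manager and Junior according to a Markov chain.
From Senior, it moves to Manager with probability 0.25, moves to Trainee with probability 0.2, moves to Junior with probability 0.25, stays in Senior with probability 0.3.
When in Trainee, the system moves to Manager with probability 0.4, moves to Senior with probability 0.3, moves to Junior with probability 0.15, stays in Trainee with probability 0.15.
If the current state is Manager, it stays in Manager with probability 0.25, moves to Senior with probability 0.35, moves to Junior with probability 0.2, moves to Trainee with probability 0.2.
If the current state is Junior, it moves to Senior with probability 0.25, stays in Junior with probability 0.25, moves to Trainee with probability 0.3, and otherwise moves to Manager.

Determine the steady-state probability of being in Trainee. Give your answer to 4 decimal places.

0.2110

Let the stationary distribution be π with π = πP and π_1 + π_2 + π_3 + π_4 = 1.
π_1 = 0.3·π_1 + 0.3·π_2 + 0.35·π_3 + 0.25·π_4
π_2 = 0.2·π_1 + 0.15·π_2 + 0.2·π_3 + 0.3·π_4
π_3 = 0.25·π_1 + 0.4·π_2 + 0.25·π_3 + 0.2·π_4
Solving with the normalization constraint gives π = (0.3028, 0.2110, 0.2709, 0.2154).
So the stationary probability of Trainee is 0.2110.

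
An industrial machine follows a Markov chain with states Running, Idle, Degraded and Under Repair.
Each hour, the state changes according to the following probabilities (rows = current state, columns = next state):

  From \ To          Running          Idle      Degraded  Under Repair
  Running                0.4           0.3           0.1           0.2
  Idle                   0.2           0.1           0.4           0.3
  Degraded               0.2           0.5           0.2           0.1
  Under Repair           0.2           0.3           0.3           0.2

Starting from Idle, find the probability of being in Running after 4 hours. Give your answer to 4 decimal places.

0.2496

Propagate the distribution vector 4 hours from Idle.
After 0 hours: (0.0000, 1.0000, 0.0000, 0.0000)
After 1 hour: (0.2000, 0.1000, 0.4000, 0.3000)
After 2 hours: (0.2400, 0.3600, 0.2300, 0.1700)
After 3 hours: (0.2480, 0.2740, 0.2650, 0.2130)
After 4 hours: (0.2496, 0.2982, 0.2513, 0.2009)
P(in Running after 4 hours) = 0.2496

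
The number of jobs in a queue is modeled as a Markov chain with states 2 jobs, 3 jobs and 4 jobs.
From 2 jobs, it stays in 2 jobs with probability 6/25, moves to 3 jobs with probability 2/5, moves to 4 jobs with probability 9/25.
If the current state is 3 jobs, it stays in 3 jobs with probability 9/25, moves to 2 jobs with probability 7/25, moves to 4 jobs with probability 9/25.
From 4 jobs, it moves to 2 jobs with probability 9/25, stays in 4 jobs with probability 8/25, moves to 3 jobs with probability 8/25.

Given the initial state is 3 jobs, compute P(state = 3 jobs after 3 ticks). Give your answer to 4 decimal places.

Propagate the distribution vector 3 ticks from 3 jobs.
After 0 ticks: (0.0000, 1.0000, 0.0000)
After 1 tick: (0.2800, 0.3600, 0.3600)
After 2 ticks: (0.2976, 0.3568, 0.3456)
After 3 ticks: (0.2957, 0.3581, 0.3462)
P(in 3 jobs after 3 ticks) = 0.3581

0.3581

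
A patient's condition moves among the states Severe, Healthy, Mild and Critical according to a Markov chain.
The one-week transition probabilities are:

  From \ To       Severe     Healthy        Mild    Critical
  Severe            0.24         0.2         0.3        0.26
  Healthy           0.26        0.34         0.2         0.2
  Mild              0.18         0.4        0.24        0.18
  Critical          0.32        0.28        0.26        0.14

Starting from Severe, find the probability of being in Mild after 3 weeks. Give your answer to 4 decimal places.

Propagate the distribution vector 3 weeks from Severe.
After 0 weeks: (1.0000, 0.0000, 0.0000, 0.0000)
After 1 week: (0.2400, 0.2000, 0.3000, 0.2600)
After 2 weeks: (0.2468, 0.3088, 0.2516, 0.1928)
After 3 weeks: (0.2465, 0.3090, 0.2463, 0.1982)
P(in Mild after 3 weeks) = 0.2463

0.2463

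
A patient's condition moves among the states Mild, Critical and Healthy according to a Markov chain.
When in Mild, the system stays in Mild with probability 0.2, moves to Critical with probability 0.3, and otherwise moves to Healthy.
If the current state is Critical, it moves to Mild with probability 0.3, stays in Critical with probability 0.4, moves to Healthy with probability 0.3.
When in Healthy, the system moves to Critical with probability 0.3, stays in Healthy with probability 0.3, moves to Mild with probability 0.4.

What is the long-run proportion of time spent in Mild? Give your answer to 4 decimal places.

Let the stationary distribution be π with π = πP and π_1 + π_2 + π_3 = 1.
π_1 = 0.2·π_1 + 0.3·π_2 + 0.4·π_3
π_2 = 0.3·π_1 + 0.4·π_2 + 0.3·π_3
Solving with the normalization constraint gives π = (0.3056, 0.3333, 0.3611).
So the stationary probability of Mild is 0.3056.

0.3056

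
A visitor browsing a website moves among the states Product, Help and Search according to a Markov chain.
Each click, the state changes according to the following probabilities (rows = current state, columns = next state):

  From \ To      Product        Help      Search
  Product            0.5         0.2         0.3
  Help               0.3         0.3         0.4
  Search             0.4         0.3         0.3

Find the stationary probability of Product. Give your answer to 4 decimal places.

Let the stationary distribution be π with π = πP and π_1 + π_2 + π_3 = 1.
π_1 = 0.5·π_1 + 0.3·π_2 + 0.4·π_3
π_2 = 0.2·π_1 + 0.3·π_2 + 0.3·π_3
Solving with the normalization constraint gives π = (0.4157, 0.2584, 0.3258).
So the stationary probability of Product is 0.4157.

0.4157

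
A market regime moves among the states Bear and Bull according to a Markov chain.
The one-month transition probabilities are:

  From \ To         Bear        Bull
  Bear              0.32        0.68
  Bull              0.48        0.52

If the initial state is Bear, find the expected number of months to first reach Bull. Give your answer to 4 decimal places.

1.4706

Let t(s) be the expected number of months to first reach Bull from state s, with t(Bull) = 0. Conditioning on the first month:
t(Bear) = 1 + 0.32·t(Bear)
Solving: t(Bear) = 1.4706.
Expected months from Bear to Bull: 1.4706.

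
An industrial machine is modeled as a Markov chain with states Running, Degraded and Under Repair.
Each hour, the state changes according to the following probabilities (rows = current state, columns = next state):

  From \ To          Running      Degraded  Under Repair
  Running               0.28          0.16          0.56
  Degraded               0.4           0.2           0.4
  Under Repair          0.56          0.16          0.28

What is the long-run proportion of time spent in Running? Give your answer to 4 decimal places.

Let the stationary distribution be π with π = πP and π_1 + π_2 + π_3 = 1.
π_1 = 0.28·π_1 + 0.4·π_2 + 0.56·π_3
π_2 = 0.16·π_1 + 0.2·π_2 + 0.16·π_3
Solving with the normalization constraint gives π = (0.4167, 0.1667, 0.4167).
So the stationary probability of Running is 0.4167.

0.4167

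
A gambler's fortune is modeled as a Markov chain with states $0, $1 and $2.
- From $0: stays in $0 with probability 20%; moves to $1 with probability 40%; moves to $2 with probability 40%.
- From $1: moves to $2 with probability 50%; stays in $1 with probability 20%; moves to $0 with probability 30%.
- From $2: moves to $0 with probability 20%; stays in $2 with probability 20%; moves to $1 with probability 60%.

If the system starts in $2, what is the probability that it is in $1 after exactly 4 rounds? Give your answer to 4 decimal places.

Propagate the distribution vector 4 rounds from $2.
After 0 rounds: (0.0000, 0.0000, 1.0000)
After 1 round: (0.2000, 0.6000, 0.2000)
After 2 rounds: (0.2600, 0.3200, 0.4200)
After 3 rounds: (0.2320, 0.4200, 0.3480)
After 4 rounds: (0.2420, 0.3856, 0.3724)
P(in $1 after 4 rounds) = 0.3856

0.3856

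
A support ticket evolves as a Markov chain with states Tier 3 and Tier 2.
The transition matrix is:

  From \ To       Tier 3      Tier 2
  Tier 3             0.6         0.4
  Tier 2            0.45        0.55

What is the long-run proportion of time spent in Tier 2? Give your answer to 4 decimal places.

Let the stationary distribution be π with π = πP and π_1 + π_2 = 1.
π_1 = 0.6·π_1 + 0.45·π_2
Solving with the normalization constraint gives π = (0.5294, 0.4706).
So the stationary probability of Tier 2 is 0.4706.

0.4706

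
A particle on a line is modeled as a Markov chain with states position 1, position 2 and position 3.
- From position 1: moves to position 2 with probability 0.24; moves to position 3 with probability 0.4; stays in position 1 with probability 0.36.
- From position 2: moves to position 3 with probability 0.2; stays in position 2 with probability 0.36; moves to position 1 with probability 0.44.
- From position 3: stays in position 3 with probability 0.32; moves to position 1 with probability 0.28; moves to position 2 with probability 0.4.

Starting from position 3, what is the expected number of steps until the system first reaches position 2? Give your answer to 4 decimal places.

2.8465

Let t(s) be the expected number of steps to first reach position 2 from state s, with t(position 2) = 0. Conditioning on the first step:
t(position 1) = 1 + 0.36·t(position 1) + 0.4·t(position 3)
t(position 3) = 1 + 0.28·t(position 1) + 0.32·t(position 3)
Solving: t(position 1) = 3.3416, t(position 3) = 2.8465.
Expected steps from position 3 to position 2: 2.8465.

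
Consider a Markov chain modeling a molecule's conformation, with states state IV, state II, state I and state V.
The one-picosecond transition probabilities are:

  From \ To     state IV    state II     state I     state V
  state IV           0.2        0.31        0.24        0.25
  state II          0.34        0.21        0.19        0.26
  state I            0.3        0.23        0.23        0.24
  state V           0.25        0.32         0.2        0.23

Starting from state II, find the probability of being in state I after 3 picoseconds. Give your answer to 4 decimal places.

Propagate the distribution vector 3 picoseconds from state II.
After 0 picoseconds: (0.0000, 1.0000, 0.0000, 0.0000)
After 1 picosecond: (0.3400, 0.2100, 0.1900, 0.2600)
After 2 picoseconds: (0.2614, 0.2764, 0.2172, 0.2450)
After 3 picoseconds: (0.2727, 0.2674, 0.2142, 0.2457)
P(in state I after 3 picoseconds) = 0.2142

0.2142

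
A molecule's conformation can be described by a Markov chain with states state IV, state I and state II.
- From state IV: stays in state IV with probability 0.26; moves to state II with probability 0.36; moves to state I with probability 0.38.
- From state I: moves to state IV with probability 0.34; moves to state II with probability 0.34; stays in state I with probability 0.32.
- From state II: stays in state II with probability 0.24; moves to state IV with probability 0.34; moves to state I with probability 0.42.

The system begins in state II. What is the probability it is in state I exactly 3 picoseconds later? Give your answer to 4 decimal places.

Propagate the distribution vector 3 picoseconds from state II.
After 0 picoseconds: (0.0000, 0.0000, 1.0000)
After 1 picosecond: (0.3400, 0.4200, 0.2400)
After 2 picoseconds: (0.3128, 0.3644, 0.3228)
After 3 picoseconds: (0.3150, 0.3710, 0.3140)
P(in state I after 3 picoseconds) = 0.3710

0.3710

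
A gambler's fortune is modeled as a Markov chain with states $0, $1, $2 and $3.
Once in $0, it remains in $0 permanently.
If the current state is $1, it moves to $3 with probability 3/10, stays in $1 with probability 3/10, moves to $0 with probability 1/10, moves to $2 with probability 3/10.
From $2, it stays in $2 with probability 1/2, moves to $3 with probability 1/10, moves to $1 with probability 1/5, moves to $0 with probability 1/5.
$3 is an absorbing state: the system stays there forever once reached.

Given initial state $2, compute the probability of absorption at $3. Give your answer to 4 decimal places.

0.4483

Let h(s) be the probability of absorption at $3 starting from transient state s. Then h($3) = 1 and h($0) = 0. By first-step analysis:
h($1) = 0.1·0 + 0.3·h($1) + 0.3·h($2) + 0.3·1
h($2) = 0.2·0 + 0.2·h($1) + 0.5·h($2) + 0.1·1
Solving: h($1) = 0.6207, h($2) = 0.4483.
Starting from $2, the probability is 0.4483.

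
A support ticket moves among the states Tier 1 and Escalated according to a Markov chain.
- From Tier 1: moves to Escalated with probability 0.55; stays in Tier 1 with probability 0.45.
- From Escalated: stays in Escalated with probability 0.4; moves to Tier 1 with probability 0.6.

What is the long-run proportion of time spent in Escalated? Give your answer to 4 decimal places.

Let the stationary distribution be π with π = πP and π_1 + π_2 = 1.
π_1 = 0.45·π_1 + 0.6·π_2
Solving with the normalization constraint gives π = (0.5217, 0.4783).
So the stationary probability of Escalated is 0.4783.

0.4783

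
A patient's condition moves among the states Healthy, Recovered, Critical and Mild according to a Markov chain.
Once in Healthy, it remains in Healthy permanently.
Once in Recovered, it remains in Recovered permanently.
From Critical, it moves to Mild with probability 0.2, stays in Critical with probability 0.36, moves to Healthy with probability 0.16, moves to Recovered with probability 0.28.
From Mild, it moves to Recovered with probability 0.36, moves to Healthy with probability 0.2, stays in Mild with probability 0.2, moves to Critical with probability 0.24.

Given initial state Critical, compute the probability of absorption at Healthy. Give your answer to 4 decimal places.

Let h(s) be the probability of absorption at Healthy starting from transient state s. Then h(Healthy) = 1 and h(Recovered) = 0. By first-step analysis:
h(Critical) = 0.16·1 + 0.28·0 + 0.36·h(Critical) + 0.2·h(Mild)
h(Mild) = 0.2·1 + 0.36·0 + 0.24·h(Critical) + 0.2·h(Mild)
Solving: h(Critical) = 0.3621, h(Mild) = 0.3586.
Starting from Critical, the probability is 0.3621.

0.3621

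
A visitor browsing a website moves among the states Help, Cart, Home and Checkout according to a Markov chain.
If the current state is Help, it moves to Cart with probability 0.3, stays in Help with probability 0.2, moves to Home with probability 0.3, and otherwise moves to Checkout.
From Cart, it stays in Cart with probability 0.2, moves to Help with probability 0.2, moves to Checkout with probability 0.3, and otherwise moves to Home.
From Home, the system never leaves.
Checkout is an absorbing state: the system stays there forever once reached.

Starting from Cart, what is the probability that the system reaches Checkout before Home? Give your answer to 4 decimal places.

0.4828

Let h(s) be the probability of absorption at Checkout starting from transient state s. Then h(Checkout) = 1 and h(Home) = 0. By first-step analysis:
h(Help) = 0.2·h(Help) + 0.3·h(Cart) + 0.3·0 + 0.2·1
h(Cart) = 0.2·h(Help) + 0.2·h(Cart) + 0.3·0 + 0.3·1
Solving: h(Help) = 0.4310, h(Cart) = 0.4828.
Starting from Cart, the probability is 0.4828.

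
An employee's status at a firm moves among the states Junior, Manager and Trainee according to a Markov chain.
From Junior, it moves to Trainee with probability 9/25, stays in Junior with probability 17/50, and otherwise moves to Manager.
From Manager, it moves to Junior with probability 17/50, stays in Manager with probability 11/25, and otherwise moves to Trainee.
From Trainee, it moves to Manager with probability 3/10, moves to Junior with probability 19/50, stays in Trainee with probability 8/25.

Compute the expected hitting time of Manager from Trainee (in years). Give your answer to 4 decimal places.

Let t(s) be the expected number of years to first reach Manager from state s, with t(Manager) = 0. Conditioning on the first year:
t(Junior) = 1 + 0.34·t(Junior) + 0.36·t(Trainee)
t(Trainee) = 1 + 0.38·t(Junior) + 0.32·t(Trainee)
Solving: t(Junior) = 3.3333, t(Trainee) = 3.3333.
Expected years from Trainee to Manager: 3.3333.

3.3333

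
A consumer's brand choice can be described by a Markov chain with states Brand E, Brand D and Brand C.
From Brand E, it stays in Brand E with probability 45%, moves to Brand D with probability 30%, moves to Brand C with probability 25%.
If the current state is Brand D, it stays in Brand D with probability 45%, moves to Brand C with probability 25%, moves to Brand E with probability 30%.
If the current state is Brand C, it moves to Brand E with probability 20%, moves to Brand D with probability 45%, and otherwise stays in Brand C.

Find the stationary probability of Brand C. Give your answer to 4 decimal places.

0.2778

Let the stationary distribution be π with π = πP and π_1 + π_2 + π_3 = 1.
π_1 = 0.45·π_1 + 0.3·π_2 + 0.2·π_3
π_2 = 0.3·π_1 + 0.45·π_2 + 0.45·π_3
Solving with the normalization constraint gives π = (0.3203, 0.4020, 0.2778).
So the stationary probability of Brand C is 0.2778.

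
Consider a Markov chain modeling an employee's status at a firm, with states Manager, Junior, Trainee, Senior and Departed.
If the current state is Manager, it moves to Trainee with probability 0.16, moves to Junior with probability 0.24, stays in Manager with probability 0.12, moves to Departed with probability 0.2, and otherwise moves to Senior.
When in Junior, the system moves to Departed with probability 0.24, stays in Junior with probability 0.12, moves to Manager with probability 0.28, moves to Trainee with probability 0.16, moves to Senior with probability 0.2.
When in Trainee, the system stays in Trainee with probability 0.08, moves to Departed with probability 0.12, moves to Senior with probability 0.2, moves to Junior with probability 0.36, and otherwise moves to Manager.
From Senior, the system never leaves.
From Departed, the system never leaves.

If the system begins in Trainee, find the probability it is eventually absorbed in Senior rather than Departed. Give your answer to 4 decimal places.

0.5615

Let h(s) be the probability of absorption at Senior starting from transient state s. Then h(Senior) = 1 and h(Departed) = 0. By first-step analysis:
h(Manager) = 0.12·h(Manager) + 0.24·h(Junior) + 0.16·h(Trainee) + 0.28·1 + 0.2·0
h(Junior) = 0.28·h(Manager) + 0.12·h(Junior) + 0.16·h(Trainee) + 0.2·1 + 0.24·0
h(Trainee) = 0.24·h(Manager) + 0.36·h(Junior) + 0.08·h(Trainee) + 0.2·1 + 0.12·0
Solving: h(Manager) = 0.5586, h(Junior) = 0.5071, h(Trainee) = 0.5615.
Starting from Trainee, the probability is 0.5615.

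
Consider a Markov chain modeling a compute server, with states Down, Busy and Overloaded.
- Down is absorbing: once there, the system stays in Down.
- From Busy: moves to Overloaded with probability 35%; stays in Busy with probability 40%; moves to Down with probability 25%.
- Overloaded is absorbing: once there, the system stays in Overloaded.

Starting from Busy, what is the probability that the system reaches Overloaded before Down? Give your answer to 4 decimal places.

Let h(s) be the probability of absorption at Overloaded starting from transient state s. Then h(Overloaded) = 1 and h(Down) = 0. By first-step analysis:
h(Busy) = 0.25·0 + 0.4·h(Busy) + 0.35·1
Solving: h(Busy) = 0.5833.
Starting from Busy, the probability is 0.5833.

0.5833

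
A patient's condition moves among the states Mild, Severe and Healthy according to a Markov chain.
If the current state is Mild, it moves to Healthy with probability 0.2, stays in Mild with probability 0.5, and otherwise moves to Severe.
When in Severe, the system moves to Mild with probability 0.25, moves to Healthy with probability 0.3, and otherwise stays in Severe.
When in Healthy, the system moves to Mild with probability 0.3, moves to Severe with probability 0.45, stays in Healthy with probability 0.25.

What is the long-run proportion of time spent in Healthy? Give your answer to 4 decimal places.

Let the stationary distribution be π with π = πP and π_1 + π_2 + π_3 = 1.
π_1 = 0.5·π_1 + 0.25·π_2 + 0.3·π_3
π_2 = 0.3·π_1 + 0.45·π_2 + 0.45·π_3
Solving with the normalization constraint gives π = (0.3502, 0.3975, 0.2524).
So the stationary probability of Healthy is 0.2524.

0.2524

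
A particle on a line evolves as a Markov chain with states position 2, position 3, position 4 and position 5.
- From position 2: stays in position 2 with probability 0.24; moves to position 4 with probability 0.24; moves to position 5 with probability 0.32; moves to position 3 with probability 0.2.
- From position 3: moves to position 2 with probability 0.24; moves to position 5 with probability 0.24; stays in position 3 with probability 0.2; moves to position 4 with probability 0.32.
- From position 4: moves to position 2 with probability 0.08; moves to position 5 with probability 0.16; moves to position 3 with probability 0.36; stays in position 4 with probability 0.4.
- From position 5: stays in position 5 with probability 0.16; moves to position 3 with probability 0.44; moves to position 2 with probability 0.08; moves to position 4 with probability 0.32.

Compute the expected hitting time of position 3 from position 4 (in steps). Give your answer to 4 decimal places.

2.7872

Let t(s) be the expected number of steps to first reach position 3 from state s, with t(position 3) = 0. Conditioning on the first step:
t(position 2) = 1 + 0.24·t(position 2) + 0.24·t(position 4) + 0.32·t(position 5)
t(position 4) = 1 + 0.08·t(position 2) + 0.4·t(position 4) + 0.16·t(position 5)
t(position 5) = 1 + 0.08·t(position 2) + 0.32·t(position 4) + 0.16·t(position 5)
Solving: t(position 2) = 3.2756, t(position 4) = 2.7872, t(position 5) = 2.5642.
Expected steps from position 4 to position 3: 2.7872.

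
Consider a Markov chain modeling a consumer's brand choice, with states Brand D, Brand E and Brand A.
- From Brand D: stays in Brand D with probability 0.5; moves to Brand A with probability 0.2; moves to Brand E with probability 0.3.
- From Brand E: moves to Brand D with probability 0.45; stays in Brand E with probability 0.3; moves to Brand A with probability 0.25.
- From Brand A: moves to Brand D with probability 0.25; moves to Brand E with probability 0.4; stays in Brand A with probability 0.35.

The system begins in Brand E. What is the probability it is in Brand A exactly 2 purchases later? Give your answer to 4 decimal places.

0.2525

Sum over the intermediate state after 1 purchase:
P = P(Brand E→Brand D)·P(Brand D→Brand A) + P(Brand E→Brand E)·P(Brand E→Brand A) + P(Brand E→Brand A)·P(Brand A→Brand A)
  = 0.45×0.2 + 0.3×0.25 + 0.25×0.35
  = 0.0900 + 0.0750 + 0.0875 = 0.2525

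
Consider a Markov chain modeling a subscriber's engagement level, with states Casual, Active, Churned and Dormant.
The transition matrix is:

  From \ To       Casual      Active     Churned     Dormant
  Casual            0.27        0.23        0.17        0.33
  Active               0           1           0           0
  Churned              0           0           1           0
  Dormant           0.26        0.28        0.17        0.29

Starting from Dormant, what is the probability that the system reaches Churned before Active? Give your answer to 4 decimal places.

0.3891

Let h(s) be the probability of absorption at Churned starting from transient state s. Then h(Churned) = 1 and h(Active) = 0. By first-step analysis:
h(Casual) = 0.27·h(Casual) + 0.23·0 + 0.17·1 + 0.33·h(Dormant)
h(Dormant) = 0.26·h(Casual) + 0.28·0 + 0.17·1 + 0.29·h(Dormant)
Solving: h(Casual) = 0.4088, h(Dormant) = 0.3891.
Starting from Dormant, the probability is 0.3891.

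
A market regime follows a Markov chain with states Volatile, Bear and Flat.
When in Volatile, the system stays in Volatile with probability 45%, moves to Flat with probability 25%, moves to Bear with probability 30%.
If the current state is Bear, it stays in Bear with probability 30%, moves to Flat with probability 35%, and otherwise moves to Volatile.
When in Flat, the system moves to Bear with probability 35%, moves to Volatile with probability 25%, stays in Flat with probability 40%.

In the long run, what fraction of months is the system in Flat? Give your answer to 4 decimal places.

Let the stationary distribution be π with π = πP and π_1 + π_2 + π_3 = 1.
π_1 = 0.45·π_1 + 0.35·π_2 + 0.25·π_3
π_2 = 0.3·π_1 + 0.3·π_2 + 0.35·π_3
Solving with the normalization constraint gives π = (0.3521, 0.3166, 0.3314).
So the stationary probability of Flat is 0.3314.

0.3314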